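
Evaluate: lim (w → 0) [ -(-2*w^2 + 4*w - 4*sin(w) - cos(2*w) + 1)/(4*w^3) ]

Substitution gives 0/0; apply L'Hôpital's rule 3 times.
After differentiating numerator and denominator 3 times the quotient is (-8*sin(2*w) + 4*cos(w))/(-24); at w = 0 this is -1/6.

-1/6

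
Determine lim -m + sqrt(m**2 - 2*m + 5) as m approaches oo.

This has the form ∞ − ∞. Multiply and divide by the conjugate √(m^2 - 2*m + 5) + m.
That gives (-2m + 5) / (√(m^2 - 2*m + 5) + m).
Divide numerator and denominator by m: the limit is -2/(2·1) = -1.

-1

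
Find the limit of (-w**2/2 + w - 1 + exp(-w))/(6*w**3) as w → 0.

-1/36

Direct substitution gives 0/0.
Apply L'Hôpital: lim (-w + 1 - e^(-w))/(18*w^2), still 0/0.
Apply L'Hôpital: lim (-1 + e^(-w))/(36*w), still 0/0.
After 3 applications of L'Hôpital's rule the quotient is (-e^(-w))/(36); substituting w = 0 gives -1/36.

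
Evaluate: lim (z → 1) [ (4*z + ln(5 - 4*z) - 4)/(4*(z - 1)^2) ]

-2

Direct substitution gives 0/0.
Apply L'Hôpital: lim (4 - 4/(5 - 4*z))/(8*z - 8), still 0/0.
After 2 applications of L'Hôpital's rule the quotient is (-16/(5 - 4*z)^2)/(8); substituting z = 1 gives -2.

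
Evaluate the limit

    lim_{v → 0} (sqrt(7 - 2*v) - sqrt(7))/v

Substitution gives 0/0. Multiply numerator and denominator by the conjugate √(7 - 2v) + √7.
The numerator becomes (7 - 2v) − 7 = -2v, so the expression simplifies to -2/(√(7 - 2v) + √7).
Letting v → 0 gives -2/(2√7) = -√(7)/7.

-√(7)/7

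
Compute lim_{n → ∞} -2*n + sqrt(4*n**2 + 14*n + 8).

7/2

This has the form ∞ − ∞. Multiply and divide by the conjugate √(4*n^2 + 14*n + 8) + 2n.
That gives (14n + 8) / (√(4*n^2 + 14*n + 8) + 2n).
Divide numerator and denominator by n: the limit is 14/(2·2) = 7/2.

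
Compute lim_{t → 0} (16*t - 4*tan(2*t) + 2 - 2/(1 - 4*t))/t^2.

-32

Substitution gives 0/0; apply L'Hôpital's rule 2 times.
After differentiating numerator and denominator 2 times the quotient is (-32*tan(2*t)/cos(2*t)^2 + 64/(4*t - 1)^3)/(2); at t = 0 this is -32.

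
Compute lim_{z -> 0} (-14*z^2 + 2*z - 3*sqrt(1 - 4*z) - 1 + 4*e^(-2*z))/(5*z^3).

Substitution gives 0/0; apply L'Hôpital's rule 3 times.
After differentiating numerator and denominator 3 times the quotient is (-32*e^(-2*z) + 72/(1 - 4*z)^(5/2))/(30); at z = 0 this is 4/3.

4/3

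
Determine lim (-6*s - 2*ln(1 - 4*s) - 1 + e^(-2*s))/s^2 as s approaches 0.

18

Substitution gives 0/0; apply L'Hôpital's rule 2 times.
After differentiating numerator and denominator 2 times the quotient is (4*e^(-2*s) + 32/(4*s - 1)^2)/(2); at s = 0 this is 18.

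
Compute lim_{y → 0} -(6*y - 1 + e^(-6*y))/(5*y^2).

-18/5

Direct substitution gives 0/0.
Apply L'Hôpital: lim (6 - 6*e^(-6*y))/(-10*y), still 0/0.
After 2 applications of L'Hôpital's rule the quotient is (36*e^(-6*y))/(-10); substituting y = 0 gives -18/5.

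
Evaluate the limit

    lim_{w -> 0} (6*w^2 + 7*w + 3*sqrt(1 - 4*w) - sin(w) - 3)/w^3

Substitution gives 0/0 (the numerator vanishes to order 3).
Expand each term to order w^3: the coefficient of w^3 in −sin(w) is 1/6 and in 3·√(1 - 4w) is -12.
Lower-order terms cancel with the polynomial part, so the numerator is (-71/6)·w^3 + o(w^3), and the limit is (-71/6)/(1) = -71/6.

-71/6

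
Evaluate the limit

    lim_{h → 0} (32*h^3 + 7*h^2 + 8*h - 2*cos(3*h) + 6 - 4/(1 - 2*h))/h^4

-283/4

Substitution gives 0/0 (the numerator vanishes to order 4).
Expand each term to order h^4: the coefficient of h^4 in -4·1/(1 - 2h) is -64 and in -2·cos(3h) is -27/4.
Lower-order terms cancel with the polynomial part, so the numerator is (-283/4)·h^4 + o(h^4), and the limit is (-283/4)/(1) = -283/4.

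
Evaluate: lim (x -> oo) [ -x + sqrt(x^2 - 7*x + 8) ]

An ∞ − ∞ form. Rationalising with the conjugate, the difference becomes (-7x + 8) / (√(x^2 - 7*x + 8) + x).
For large x the denominator behaves like 2·x, so the quotient tends to -7/2 = -7/2.

-7/2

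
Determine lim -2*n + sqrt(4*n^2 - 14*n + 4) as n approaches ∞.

-7/2

This has the form ∞ − ∞. Multiply and divide by the conjugate √(4*n^2 - 14*n + 4) + 2n.
That gives (-14n + 4) / (√(4*n^2 - 14*n + 4) + 2n).
Divide numerator and denominator by n: the limit is -14/(2·2) = -7/2.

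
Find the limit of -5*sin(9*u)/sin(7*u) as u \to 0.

-45/7

Substitution gives 0/0.
Divide numerator and denominator by u: sin(9u)/u → 9 and sin(7u)/u → 7, so the limit is -5·9/7 = -45/7.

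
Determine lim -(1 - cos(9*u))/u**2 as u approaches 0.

-81/2

Substitution gives 0/0.
Use (1 − cos θ)/θ² → 1/2 with θ = 9u: the limit is 9²/(2·(-1)) = -81/2.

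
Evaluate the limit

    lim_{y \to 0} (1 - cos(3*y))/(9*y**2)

Substitution gives 0/0.
Use (1 − cos u)/u² → 1/2 with u = 3y: the limit is 3²/(2·9) = 1/2.

1/2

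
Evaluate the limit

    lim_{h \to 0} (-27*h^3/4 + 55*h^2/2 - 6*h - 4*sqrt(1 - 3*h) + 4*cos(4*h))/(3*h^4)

Substitution gives 0/0 (the numerator vanishes to order 4).
Expand each term to order h^4: the coefficient of h^4 in -4·√(1 - 3h) is 405/32 and in 4·cos(4h) is 128/3.
Lower-order terms cancel with the polynomial part, so the numerator is (5311/96)·h^4 + o(h^4), and the limit is (5311/96)/(3) = 5311/288.

5311/288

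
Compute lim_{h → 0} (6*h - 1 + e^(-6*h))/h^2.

Direct substitution gives 0/0.
Apply L'Hôpital: lim (6 - 6*e^(-6*h))/(2*h), still 0/0.
After 2 applications of L'Hôpital's rule the quotient is (36*e^(-6*h))/(2); substituting h = 0 gives 18.

18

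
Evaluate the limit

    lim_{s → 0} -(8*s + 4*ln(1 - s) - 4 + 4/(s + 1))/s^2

Substitution gives 0/0 (the numerator vanishes to order 2).
Expand each term to order s^2: the coefficient of s^2 in 4·1/(1 + s) is 4 and in 4·ln(1 - s) is -2.
Lower-order terms cancel with the polynomial part, so the numerator is (2)·s^2 + o(s^2), and the limit is (2)/(-1) = -2.

-2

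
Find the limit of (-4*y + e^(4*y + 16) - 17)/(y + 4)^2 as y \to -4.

Direct substitution gives 0/0.
Apply L'Hôpital: lim (4*e^(4*y + 16) - 4)/(2*y + 8), still 0/0.
After 2 applications of L'Hôpital's rule the quotient is (16*e^(4*y + 16))/(2); substituting y = -4 gives 8.

8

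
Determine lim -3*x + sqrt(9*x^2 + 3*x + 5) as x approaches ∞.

An ∞ − ∞ form. Rationalising with the conjugate, the difference becomes (3x + 5) / (√(9*x^2 + 3*x + 5) + 3x).
For large x the denominator behaves like 2·3x, so the quotient tends to 3/6 = 1/2.

1/2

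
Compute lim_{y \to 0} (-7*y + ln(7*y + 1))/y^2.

-49/2

Direct substitution gives 0/0.
Apply L'Hôpital: lim (-7 + 7/(7*y + 1))/(2*y), still 0/0.
After 2 applications of L'Hôpital's rule the quotient is (-49/(7*y + 1)^2)/(2); substituting y = 0 gives -49/2.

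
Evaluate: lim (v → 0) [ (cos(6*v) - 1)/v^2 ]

-18

Direct substitution gives 0/0.
Apply L'Hôpital: lim (-6*sin(6*v))/(2*v), still 0/0.
After 2 applications of L'Hôpital's rule the quotient is (-36*cos(6*v))/(2); substituting v = 0 gives -18.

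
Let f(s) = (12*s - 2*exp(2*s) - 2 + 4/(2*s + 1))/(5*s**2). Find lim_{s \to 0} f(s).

Substitution gives 0/0; apply L'Hôpital's rule 2 times.
After differentiating numerator and denominator 2 times the quotient is (-8*e^(2*s) + 32/(2*s + 1)^3)/(10); at s = 0 this is 12/5.

12/5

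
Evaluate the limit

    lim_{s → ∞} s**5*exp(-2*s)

Write as s^5/e^{2s}, an ∞/∞ form.
Exponential growth dominates any polynomial, so repeated L'Hôpital (or the standard result) gives 0.

0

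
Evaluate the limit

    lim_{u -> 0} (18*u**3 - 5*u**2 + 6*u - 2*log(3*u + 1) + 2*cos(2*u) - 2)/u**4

251/6

Substitution gives 0/0 (the numerator vanishes to order 4).
Expand each term to order u^4: the coefficient of u^4 in -2·ln(1 + 3u) is 81/2 and in 2·cos(2u) is 4/3.
Lower-order terms cancel with the polynomial part, so the numerator is (251/6)·u^4 + o(u^4), and the limit is (251/6)/(1) = 251/6.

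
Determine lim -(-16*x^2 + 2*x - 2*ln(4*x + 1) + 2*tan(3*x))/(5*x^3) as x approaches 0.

Substitution gives 0/0; apply L'Hôpital's rule 3 times.
After differentiating numerator and denominator 3 times the quotient is (324*tan(3*x)^2/cos(3*x)^2 + 108/cos(3*x)^2 - 256/(4*x + 1)^3)/(-30); at x = 0 this is 74/15.

74/15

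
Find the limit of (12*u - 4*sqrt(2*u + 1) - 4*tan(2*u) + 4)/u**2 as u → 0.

Substitution gives 0/0 (the numerator vanishes to order 2).
Expand each term to order u^2: the coefficient of u^2 in -4·tan(2u) is 0 and in -4·√(1 + 2u) is 2.
Lower-order terms cancel with the polynomial part, so the numerator is (2)·u^2 + o(u^2), and the limit is (2)/(1) = 2.

2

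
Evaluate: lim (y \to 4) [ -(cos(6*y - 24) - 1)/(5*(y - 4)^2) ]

18/5

Direct substitution gives 0/0.
Apply L'Hôpital: lim (-6*sin(6*y - 24))/(40 - 10*y), still 0/0.
After 2 applications of L'Hôpital's rule the quotient is (-36*cos(6*y - 24))/(-10); substituting y = 4 gives 18/5.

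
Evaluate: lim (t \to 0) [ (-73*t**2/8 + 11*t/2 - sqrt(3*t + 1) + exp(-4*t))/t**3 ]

Substitution gives 0/0; apply L'Hôpital's rule 3 times.
After differentiating numerator and denominator 3 times the quotient is (-64*e^(-4*t) - 81/(8*(3*t + 1)^(5/2)))/(6); at t = 0 this is -593/48.

-593/48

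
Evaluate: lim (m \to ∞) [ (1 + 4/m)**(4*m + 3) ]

Write it as [(1 + 4/m)^m]^(4) · (1 + 4/m)^(3). The bracketed term tends to e^(4) and the second factor to 1, so the limit is e^(16).

e^(16)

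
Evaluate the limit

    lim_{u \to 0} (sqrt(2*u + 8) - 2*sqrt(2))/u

√(2)/4

Substitution gives 0/0. Multiply numerator and denominator by the conjugate √(8 + 2u) + √8.
The numerator becomes (8 + 2u) − 8 = 2u, so the expression simplifies to 2/(√(8 + 2u) + √8).
Letting u → 0 gives 2/(2√8) = √(2)/4.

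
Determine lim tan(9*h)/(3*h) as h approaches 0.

3

Substitution gives 0/0.
Since tan(u)/u → 1 as u → 0, tan(9h)/(9h) → 1 and the limit is 9/3 = 3.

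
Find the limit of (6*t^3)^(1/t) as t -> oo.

Base → ∞ and exponent → 0: an ∞^0 form.
Take logs: (1/t)·ln(6·t^3) = (ln 6 + 3·ln t)/t → 0.
So the limit is e^0 = 1.

1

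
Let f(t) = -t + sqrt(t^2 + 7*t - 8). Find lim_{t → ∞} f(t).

An ∞ − ∞ form. Rationalising with the conjugate, the difference becomes (7t - 8) / (√(t^2 + 7*t - 8) + t).
For large t the denominator behaves like 2·t, so the quotient tends to 7/2 = 7/2.

7/2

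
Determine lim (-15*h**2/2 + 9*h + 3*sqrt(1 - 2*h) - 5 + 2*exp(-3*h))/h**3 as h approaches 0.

Substitution gives 0/0 (the numerator vanishes to order 3).
Expand each term to order h^3: the coefficient of h^3 in 2·e^(-3h) is -9 and in 3·√(1 - 2h) is -3/2.
Lower-order terms cancel with the polynomial part, so the numerator is (-21/2)·h^3 + o(h^3), and the limit is (-21/2)/(1) = -21/2.

-21/2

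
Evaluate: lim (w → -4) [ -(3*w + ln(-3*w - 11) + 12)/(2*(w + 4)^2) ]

9/4

Direct substitution gives 0/0.
Apply L'Hôpital: lim (3 - 3/(-3*w - 11))/(-4*w - 16), still 0/0.
After 2 applications of L'Hôpital's rule the quotient is (-9/(-3*w - 11)^2)/(-4); substituting w = -4 gives 9/4.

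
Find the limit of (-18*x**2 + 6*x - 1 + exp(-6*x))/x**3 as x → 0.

Direct substitution gives 0/0.
Apply L'Hôpital: lim (-36*x + 6 - 6*e^(-6*x))/(3*x^2), still 0/0.
Apply L'Hôpital: lim (-36 + 36*e^(-6*x))/(6*x), still 0/0.
After 3 applications of L'Hôpital's rule the quotient is (-216*e^(-6*x))/(6); substituting x = 0 gives -36.

-36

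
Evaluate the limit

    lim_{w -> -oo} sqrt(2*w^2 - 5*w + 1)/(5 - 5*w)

For large |w|, √(2*w^2 - 5*w + 1) ≈ √2·|w| and the denominator ≈ -5w.
Since w → −∞, |w| = −w, giving −√2/(-5) = √(2)/5.

√(2)/5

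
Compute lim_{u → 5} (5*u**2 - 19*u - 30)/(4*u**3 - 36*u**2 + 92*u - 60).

31/32

Direct substitution gives 0/0, so factor. Both numerator and denominator have (u - 5) as a factor.
After cancelling, the expression reduces to (5*u + 6)/(4*u^2 - 16*u + 12).
Substituting u = 5 gives 31/32.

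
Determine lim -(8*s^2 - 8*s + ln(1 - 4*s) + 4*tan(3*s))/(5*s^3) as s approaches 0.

Substitution gives 0/0; apply L'Hôpital's rule 3 times.
After differentiating numerator and denominator 3 times the quotient is (648*tan(3*s)^2/cos(3*s)^2 + 216/cos(3*s)^2 + 128/(4*s - 1)^3)/(-30); at s = 0 this is -44/15.

-44/15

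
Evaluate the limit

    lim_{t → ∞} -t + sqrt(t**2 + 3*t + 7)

3/2

This has the form ∞ − ∞. Multiply and divide by the conjugate √(t^2 + 3*t + 7) + t.
That gives (3t + 7) / (√(t^2 + 3*t + 7) + t).
Divide numerator and denominator by t: the limit is 3/(2·1) = 3/2.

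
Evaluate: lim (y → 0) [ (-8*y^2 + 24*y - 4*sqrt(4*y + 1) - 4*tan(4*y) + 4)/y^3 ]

Substitution gives 0/0 (the numerator vanishes to order 3).
Expand each term to order y^3: the coefficient of y^3 in -4·√(1 + 4y) is -16 and in -4·tan(4y) is -256/3.
Lower-order terms cancel with the polynomial part, so the numerator is (-304/3)·y^3 + o(y^3), and the limit is (-304/3)/(1) = -304/3.

-304/3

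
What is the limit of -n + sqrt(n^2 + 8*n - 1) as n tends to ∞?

This has the form ∞ − ∞. Multiply and divide by the conjugate √(n^2 + 8*n - 1) + n.
That gives (8n - 1) / (√(n^2 + 8*n - 1) + n).
Divide numerator and denominator by n: the limit is 8/(2·1) = 4.

4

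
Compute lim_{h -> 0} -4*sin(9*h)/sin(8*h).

-9/2

Substitution gives 0/0.
Divide numerator and denominator by h: sin(9h)/h → 9 and sin(8h)/h → 8, so the limit is -4·9/8 = -9/2.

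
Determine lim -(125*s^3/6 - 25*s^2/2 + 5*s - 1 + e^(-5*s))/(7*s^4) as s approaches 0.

-625/168

Direct substitution gives 0/0.
Apply L'Hôpital: lim (125*s^2/2 - 25*s + 5 - 5*e^(-5*s))/(-28*s^3), still 0/0.
Apply L'Hôpital: lim (125*s - 25 + 25*e^(-5*s))/(-84*s^2), still 0/0.
Apply L'Hôpital: lim (125 - 125*e^(-5*s))/(-168*s), still 0/0.
After 4 applications of L'Hôpital's rule the quotient is (625*e^(-5*s))/(-168); substituting s = 0 gives -625/168.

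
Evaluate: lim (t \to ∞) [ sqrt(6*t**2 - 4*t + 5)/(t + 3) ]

For large |t|, √(6*t^2 - 4*t + 5) ≈ √6·|t| and the denominator ≈ t.
Since t → +∞, |t| = t, giving √6/(1) = √(6).

√(6)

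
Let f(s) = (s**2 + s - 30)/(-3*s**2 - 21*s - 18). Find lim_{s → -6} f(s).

Direct substitution gives 0/0, so factor. Both numerator and denominator have (s + 6) as a factor.
After cancelling, the expression reduces to (s - 5)/(-3*s - 3).
Substituting s = -6 gives -11/15.

-11/15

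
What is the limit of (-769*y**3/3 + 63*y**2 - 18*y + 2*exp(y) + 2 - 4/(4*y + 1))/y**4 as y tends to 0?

-12287/12

Substitution gives 0/0 (the numerator vanishes to order 4).
Expand each term to order y^4: the coefficient of y^4 in 2·e^(y) is 1/12 and in -4·1/(1 + 4y) is -1024.
Lower-order terms cancel with the polynomial part, so the numerator is (-12287/12)·y^4 + o(y^4), and the limit is (-12287/12)/(1) = -12287/12.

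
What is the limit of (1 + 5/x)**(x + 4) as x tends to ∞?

The base → 1 and the exponent → ∞: a 1^∞ form.
Take logarithms: (x + 4)·ln(1 + 5/x). Since ln(1+u) ~ u for small u, this behaves like (x)·(5/x) → 5.
So the limit is e^(5).

e^(5)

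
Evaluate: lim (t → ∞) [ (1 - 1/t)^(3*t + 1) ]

Write it as [(1 - 1/t)^t]^(3) · (1 - 1/t)^(1). The bracketed term tends to e^(-1) and the second factor to 1, so the limit is e^(-3).

e^(-3)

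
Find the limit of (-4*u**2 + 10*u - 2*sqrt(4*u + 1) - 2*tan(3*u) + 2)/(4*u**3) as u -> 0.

Substitution gives 0/0; apply L'Hôpital's rule 3 times.
After differentiating numerator and denominator 3 times the quotient is (12*(36*(4*u + 1)^(5/2)*(cos(6*u) - 2)/(cos(6*u) + 1)^2 - 4)/(4*u + 1)^(5/2))/(24); at u = 0 this is -13/2.

-13/2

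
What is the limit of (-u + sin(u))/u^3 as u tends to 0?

-1/6

Direct substitution gives 0/0.
Apply L'Hôpital: lim (cos(u) - 1)/(3*u^2), still 0/0.
Apply L'Hôpital: lim (-sin(u))/(6*u), still 0/0.
After 3 applications of L'Hôpital's rule the quotient is (-cos(u))/(6); substituting u = 0 gives -1/6.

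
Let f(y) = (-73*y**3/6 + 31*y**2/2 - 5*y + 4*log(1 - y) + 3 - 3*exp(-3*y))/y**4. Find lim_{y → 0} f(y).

-89/8

Substitution gives 0/0 (the numerator vanishes to order 4).
Expand each term to order y^4: the coefficient of y^4 in 4·ln(1 - y) is -1 and in -3·e^(-3y) is -81/8.
Lower-order terms cancel with the polynomial part, so the numerator is (-89/8)·y^4 + o(y^4), and the limit is (-89/8)/(1) = -89/8.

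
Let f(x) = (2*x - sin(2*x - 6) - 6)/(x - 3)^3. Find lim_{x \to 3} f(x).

4/3

Direct substitution gives 0/0.
Apply L'Hôpital: lim (2 - 2*cos(2*x - 6))/(3*(x - 3)^2), still 0/0.
Apply L'Hôpital: lim (4*sin(2*x - 6))/(6*x - 18), still 0/0.
After 3 applications of L'Hôpital's rule the quotient is (8*cos(2*x - 6))/(6); substituting x = 3 gives 4/3.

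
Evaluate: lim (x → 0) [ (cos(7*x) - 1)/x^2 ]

-49/2

Direct substitution gives 0/0.
Apply L'Hôpital: lim (-7*sin(7*x))/(2*x), still 0/0.
After 2 applications of L'Hôpital's rule the quotient is (-49*cos(7*x))/(2); substituting x = 0 gives -49/2.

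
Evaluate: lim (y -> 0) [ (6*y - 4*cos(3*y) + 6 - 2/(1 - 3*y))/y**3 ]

Substitution gives 0/0 (the numerator vanishes to order 3).
Expand each term to order y^3: the coefficient of y^3 in -2·1/(1 - 3y) is -54 and in -4·cos(3y) is 0.
Lower-order terms cancel with the polynomial part, so the numerator is (-54)·y^3 + o(y^3), and the limit is (-54)/(1) = -54.

-54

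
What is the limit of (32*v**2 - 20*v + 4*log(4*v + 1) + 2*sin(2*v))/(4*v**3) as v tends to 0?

Substitution gives 0/0; apply L'Hôpital's rule 3 times.
After differentiating numerator and denominator 3 times the quotient is (-16*cos(2*v) + 512/(4*v + 1)^3)/(24); at v = 0 this is 62/3.

62/3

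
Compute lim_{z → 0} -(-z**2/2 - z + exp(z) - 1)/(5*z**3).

-1/30

Direct substitution gives 0/0.
Apply L'Hôpital: lim (-z + e^(z) - 1)/(-15*z^2), still 0/0.
Apply L'Hôpital: lim (e^(z) - 1)/(-30*z), still 0/0.
After 3 applications of L'Hôpital's rule the quotient is (e^(z))/(-30); substituting z = 0 gives -1/30.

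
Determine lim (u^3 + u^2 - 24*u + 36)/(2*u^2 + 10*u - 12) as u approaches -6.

-36/7

At u = -6 both the top and bottom vanish — a removable singularity. Factoring out (u + 6) from each leaves (u^2 - 5*u + 6)/(2*u - 2), which at u = -6 equals -36/7.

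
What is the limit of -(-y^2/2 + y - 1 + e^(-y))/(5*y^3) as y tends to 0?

Direct substitution gives 0/0.
Apply L'Hôpital: lim (-y + 1 - e^(-y))/(-15*y^2), still 0/0.
Apply L'Hôpital: lim (-1 + e^(-y))/(-30*y), still 0/0.
After 3 applications of L'Hôpital's rule the quotient is (-e^(-y))/(-30); substituting y = 0 gives 1/30.

1/30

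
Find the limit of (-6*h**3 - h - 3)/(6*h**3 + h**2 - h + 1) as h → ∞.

-1

Numerator and denominator both have degree 3.
Dividing every term by h^3, all lower-order terms vanish and the limit is the ratio of leading coefficients, -6/(6) = -1.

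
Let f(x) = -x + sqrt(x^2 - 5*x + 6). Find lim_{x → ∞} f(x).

-5/2

An ∞ − ∞ form. Rationalising with the conjugate, the difference becomes (-5x + 6) / (√(x^2 - 5*x + 6) + x).
For large x the denominator behaves like 2·x, so the quotient tends to -5/2 = -5/2.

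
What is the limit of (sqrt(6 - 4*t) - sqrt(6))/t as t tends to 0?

-√(6)/3

Substitution gives 0/0. Multiply numerator and denominator by the conjugate √(6 - 4t) + √6.
The numerator becomes (6 - 4t) − 6 = -4t, so the expression simplifies to -4/(√(6 - 4t) + √6).
Letting t → 0 gives -4/(2√6) = -√(6)/3.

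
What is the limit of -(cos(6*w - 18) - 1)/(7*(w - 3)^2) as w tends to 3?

Direct substitution gives 0/0.
Apply L'Hôpital: lim (-6*sin(6*w - 18))/(42 - 14*w), still 0/0.
After 2 applications of L'Hôpital's rule the quotient is (-36*cos(6*w - 18))/(-14); substituting w = 3 gives 18/7.

18/7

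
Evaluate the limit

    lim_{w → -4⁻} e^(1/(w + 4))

0

As w → -4⁻, 1/(w + 4) → −∞, so e^(1/(w + 4)) → 0.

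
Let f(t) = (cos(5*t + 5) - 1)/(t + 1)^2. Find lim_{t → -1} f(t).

Direct substitution gives 0/0.
Apply L'Hôpital: lim (-5*sin(5*t + 5))/(2*t + 2), still 0/0.
After 2 applications of L'Hôpital's rule the quotient is (-25*cos(5*t + 5))/(2); substituting t = -1 gives -25/2.

-25/2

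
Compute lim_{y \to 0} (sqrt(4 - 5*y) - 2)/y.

-5/4

Substitution gives 0/0. Multiply numerator and denominator by the conjugate √(4 - 5y) + √4.
The numerator becomes (4 - 5y) − 4 = -5y, so the expression simplifies to -5/(√(4 - 5y) + √4).
Letting y → 0 gives -5/(2√4) = -5/4.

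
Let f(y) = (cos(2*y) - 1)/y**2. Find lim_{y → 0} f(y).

-2

Direct substitution gives 0/0.
Apply L'Hôpital: lim (-2*sin(2*y))/(2*y), still 0/0.
After 2 applications of L'Hôpital's rule the quotient is (-4*cos(2*y))/(2); substituting y = 0 gives -2.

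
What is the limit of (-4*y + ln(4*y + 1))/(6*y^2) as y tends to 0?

-4/3

Direct substitution gives 0/0.
Apply L'Hôpital: lim (-4 + 4/(4*y + 1))/(12*y), still 0/0.
After 2 applications of L'Hôpital's rule the quotient is (-16/(4*y + 1)^2)/(12); substituting y = 0 gives -4/3.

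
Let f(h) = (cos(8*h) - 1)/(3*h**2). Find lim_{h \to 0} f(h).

Direct substitution gives 0/0.
Apply L'Hôpital: lim (-8*sin(8*h))/(6*h), still 0/0.
After 2 applications of L'Hôpital's rule the quotient is (-64*cos(8*h))/(6); substituting h = 0 gives -32/3.

-32/3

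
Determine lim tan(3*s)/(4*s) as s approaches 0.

Substitution gives 0/0.
Since tan(u)/u → 1 as u → 0, tan(3s)/(3s) → 1 and the limit is 3/4.

3/4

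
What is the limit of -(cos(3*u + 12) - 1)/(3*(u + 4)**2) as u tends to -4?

Direct substitution gives 0/0.
Apply L'Hôpital: lim (-3*sin(3*u + 12))/(-6*u - 24), still 0/0.
After 2 applications of L'Hôpital's rule the quotient is (-9*cos(3*u + 12))/(-6); substituting u = -4 gives 3/2.

3/2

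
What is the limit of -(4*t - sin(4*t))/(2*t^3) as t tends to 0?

-16/3

Direct substitution gives 0/0.
Apply L'Hôpital: lim (4 - 4*cos(4*t))/(-6*t^2), still 0/0.
Apply L'Hôpital: lim (16*sin(4*t))/(-12*t), still 0/0.
After 3 applications of L'Hôpital's rule the quotient is (64*cos(4*t))/(-12); substituting t = 0 gives -16/3.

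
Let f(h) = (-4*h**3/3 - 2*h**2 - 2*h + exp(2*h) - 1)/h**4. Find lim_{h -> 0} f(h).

2/3

Direct substitution gives 0/0.
Apply L'Hôpital: lim (-4*h^2 - 4*h + 2*e^(2*h) - 2)/(4*h^3), still 0/0.
Apply L'Hôpital: lim (-8*h + 4*e^(2*h) - 4)/(12*h^2), still 0/0.
Apply L'Hôpital: lim (8*e^(2*h) - 8)/(24*h), still 0/0.
After 4 applications of L'Hôpital's rule the quotient is (16*e^(2*h))/(24); substituting h = 0 gives 2/3.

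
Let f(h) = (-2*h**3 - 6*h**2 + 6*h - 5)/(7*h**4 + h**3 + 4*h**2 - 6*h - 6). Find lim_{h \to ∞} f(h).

0

The denominator has degree 4 and the numerator degree 3. Dividing numerator and denominator by h^4 sends every term to 0 except the leading denominator term, so the limit is 0.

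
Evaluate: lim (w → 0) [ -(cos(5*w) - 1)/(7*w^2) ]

25/14

Direct substitution gives 0/0.
Apply L'Hôpital: lim (-5*sin(5*w))/(-14*w), still 0/0.
After 2 applications of L'Hôpital's rule the quotient is (-25*cos(5*w))/(-14); substituting w = 0 gives 25/14.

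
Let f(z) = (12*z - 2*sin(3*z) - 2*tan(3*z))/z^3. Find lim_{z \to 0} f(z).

-9

Substitution gives 0/0 (the numerator vanishes to order 3).
Expand each term to order z^3: the coefficient of z^3 in -2·tan(3z) is -18 and in -2·sin(3z) is 9.
Lower-order terms cancel with the polynomial part, so the numerator is (-9)·z^3 + o(z^3), and the limit is (-9)/(1) = -9.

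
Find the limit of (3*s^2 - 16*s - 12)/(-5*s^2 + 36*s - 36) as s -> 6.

Since s = 6 makes numerator and denominator zero, (s - 6) divides both.
Cancelling it gives (3*s + 2)/(6 - 5*s); now plug in s = 6 to get -5/6.

-5/6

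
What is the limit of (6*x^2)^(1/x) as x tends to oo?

Base → ∞ and exponent → 0: an ∞^0 form.
Take logs: (1/x)·ln(6·x^2) = (ln 6 + 2·ln x)/x → 0.
So the limit is e^0 = 1.

1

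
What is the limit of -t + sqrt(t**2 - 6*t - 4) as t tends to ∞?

This has the form ∞ − ∞. Multiply and divide by the conjugate √(t^2 - 6*t - 4) + t.
That gives (-6t - 4) / (√(t^2 - 6*t - 4) + t).
Divide numerator and denominator by t: the limit is -6/(2·1) = -3.

-3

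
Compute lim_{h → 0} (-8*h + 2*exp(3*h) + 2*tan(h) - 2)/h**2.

Substitution gives 0/0; apply L'Hôpital's rule 2 times.
After differentiating numerator and denominator 2 times the quotient is (18*e^(3*h) + 4*sin(h)/cos(h)^3)/(2); at h = 0 this is 9.

9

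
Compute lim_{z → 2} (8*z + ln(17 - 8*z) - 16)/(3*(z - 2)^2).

-32/3

Direct substitution gives 0/0.
Apply L'Hôpital: lim (8 - 8/(17 - 8*z))/(6*z - 12), still 0/0.
After 2 applications of L'Hôpital's rule the quotient is (-64/(17 - 8*z)^2)/(6); substituting z = 2 gives -32/3.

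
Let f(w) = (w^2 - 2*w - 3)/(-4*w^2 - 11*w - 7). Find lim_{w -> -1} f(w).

4/3

Since w = -1 makes numerator and denominator zero, (w + 1) divides both.
Cancelling it gives (w - 3)/(-4*w - 7); now plug in w = -1 to get 4/3.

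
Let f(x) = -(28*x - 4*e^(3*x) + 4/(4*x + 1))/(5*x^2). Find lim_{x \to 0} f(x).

Substitution gives 0/0; apply L'Hôpital's rule 2 times.
After differentiating numerator and denominator 2 times the quotient is (-36*e^(3*x) + 128/(4*x + 1)^3)/(-10); at x = 0 this is -46/5.

-46/5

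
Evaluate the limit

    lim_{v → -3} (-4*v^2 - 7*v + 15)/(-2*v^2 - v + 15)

Direct substitution gives 0/0, so factor. Both numerator and denominator have (v + 3) as a factor.
After cancelling, the expression reduces to (5 - 4*v)/(5 - 2*v).
Substituting v = -3 gives 17/11.

17/11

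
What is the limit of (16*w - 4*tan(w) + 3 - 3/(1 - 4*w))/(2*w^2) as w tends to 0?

-24

Substitution gives 0/0; apply L'Hôpital's rule 2 times.
After differentiating numerator and denominator 2 times the quotient is (-8*tan(w)/cos(w)^2 + 96/(4*w - 1)^3)/(4); at w = 0 this is -24.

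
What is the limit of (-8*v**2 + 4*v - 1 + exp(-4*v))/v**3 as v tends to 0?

Direct substitution gives 0/0.
Apply L'Hôpital: lim (-16*v + 4 - 4*e^(-4*v))/(3*v^2), still 0/0.
Apply L'Hôpital: lim (-16 + 16*e^(-4*v))/(6*v), still 0/0.
After 3 applications of L'Hôpital's rule the quotient is (-64*e^(-4*v))/(6); substituting v = 0 gives -32/3.

-32/3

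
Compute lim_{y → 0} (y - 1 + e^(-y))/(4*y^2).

Direct substitution gives 0/0.
Apply L'Hôpital: lim (1 - e^(-y))/(8*y), still 0/0.
After 2 applications of L'Hôpital's rule the quotient is (e^(-y))/(8); substituting y = 0 gives 1/8.

1/8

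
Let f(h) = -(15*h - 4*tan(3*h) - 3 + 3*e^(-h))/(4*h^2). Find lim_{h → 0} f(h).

Substitution gives 0/0; apply L'Hôpital's rule 2 times.
After differentiating numerator and denominator 2 times the quotient is (-72*tan(3*h)/cos(3*h)^2 + 3*e^(-h))/(-8); at h = 0 this is -3/8.

-3/8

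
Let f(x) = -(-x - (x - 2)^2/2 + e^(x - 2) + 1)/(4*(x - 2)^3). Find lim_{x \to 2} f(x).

-1/24

Direct substitution gives 0/0.
Apply L'Hôpital: lim (-x + e^(x - 2) + 1)/(-12*(x - 2)^2), still 0/0.
Apply L'Hôpital: lim (e^(x - 2) - 1)/(48 - 24*x), still 0/0.
After 3 applications of L'Hôpital's rule the quotient is (e^(x - 2))/(-24); substituting x = 2 gives -1/24.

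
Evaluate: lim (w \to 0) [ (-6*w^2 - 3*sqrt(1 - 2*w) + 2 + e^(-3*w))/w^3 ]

Substitution gives 0/0 (the numerator vanishes to order 3).
Expand each term to order w^3: the coefficient of w^3 in e^(-3w) is -9/2 and in -3·√(1 - 2w) is 3/2.
Lower-order terms cancel with the polynomial part, so the numerator is (-3)·w^3 + o(w^3), and the limit is (-3)/(1) = -3.

-3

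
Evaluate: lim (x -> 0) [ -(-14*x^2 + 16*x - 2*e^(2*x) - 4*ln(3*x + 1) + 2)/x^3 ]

Substitution gives 0/0; apply L'Hôpital's rule 3 times.
After differentiating numerator and denominator 3 times the quotient is (-16*e^(2*x) - 216/(3*x + 1)^3)/(-6); at x = 0 this is 116/3.

116/3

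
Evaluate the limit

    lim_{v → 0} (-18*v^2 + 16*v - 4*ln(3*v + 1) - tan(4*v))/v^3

-172/3

Substitution gives 0/0; apply L'Hôpital's rule 3 times.
After differentiating numerator and denominator 3 times the quotient is (-256*tan(4*v)^2/cos(4*v)^2 - 128/cos(4*v)^4 - 216/(3*v + 1)^3)/(6); at v = 0 this is -172/3.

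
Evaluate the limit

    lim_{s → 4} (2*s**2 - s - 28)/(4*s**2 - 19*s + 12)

Since s = 4 makes numerator and denominator zero, (s - 4) divides both.
Cancelling it gives (2*s + 7)/(4*s - 3); now plug in s = 4 to get 15/13.

15/13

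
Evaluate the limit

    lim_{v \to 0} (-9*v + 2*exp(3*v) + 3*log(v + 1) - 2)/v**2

Substitution gives 0/0 (the numerator vanishes to order 2).
Expand each term to order v^2: the coefficient of v^2 in 3·ln(1 + v) is -3/2 and in 2·e^(3v) is 9.
Lower-order terms cancel with the polynomial part, so the numerator is (15/2)·v^2 + o(v^2), and the limit is (15/2)/(1) = 15/2.

15/2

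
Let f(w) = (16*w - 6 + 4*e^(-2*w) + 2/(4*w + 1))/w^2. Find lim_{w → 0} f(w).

40

Substitution gives 0/0 (the numerator vanishes to order 2).
Expand each term to order w^2: the coefficient of w^2 in 2·1/(1 + 4w) is 32 and in 4·e^(-2w) is 8.
Lower-order terms cancel with the polynomial part, so the numerator is (40)·w^2 + o(w^2), and the limit is (40)/(1) = 40.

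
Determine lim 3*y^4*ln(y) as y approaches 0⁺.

This is a 0·(−∞) form. Rewrite as 3·ln(y) / y^(−4) and apply L'Hôpital:
the derivative quotient is 3·(1/y) / (−4·y^(−5)) = (-3/4)·y^4 → 0.

0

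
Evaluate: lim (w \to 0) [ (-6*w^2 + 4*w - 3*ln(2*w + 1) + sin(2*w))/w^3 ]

-28/3

Substitution gives 0/0; apply L'Hôpital's rule 3 times.
After differentiating numerator and denominator 3 times the quotient is (-8*cos(2*w) - 48/(2*w + 1)^3)/(6); at w = 0 this is -28/3.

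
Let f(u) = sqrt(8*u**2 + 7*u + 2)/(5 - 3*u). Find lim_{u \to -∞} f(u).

2*√(2)/3

For large |u|, √(8*u^2 + 7*u + 2) ≈ √8·|u| and the denominator ≈ -3u.
Since u → −∞, |u| = −u, giving −√8/(-3) = 2*√(2)/3.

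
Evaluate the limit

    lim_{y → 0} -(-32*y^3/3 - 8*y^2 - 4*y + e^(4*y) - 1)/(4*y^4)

Direct substitution gives 0/0.
Apply L'Hôpital: lim (-32*y^2 - 16*y + 4*e^(4*y) - 4)/(-16*y^3), still 0/0.
Apply L'Hôpital: lim (-64*y + 16*e^(4*y) - 16)/(-48*y^2), still 0/0.
Apply L'Hôpital: lim (64*e^(4*y) - 64)/(-96*y), still 0/0.
After 4 applications of L'Hôpital's rule the quotient is (256*e^(4*y))/(-96); substituting y = 0 gives -8/3.

-8/3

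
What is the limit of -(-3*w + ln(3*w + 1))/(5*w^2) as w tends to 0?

9/10

Direct substitution gives 0/0.
Apply L'Hôpital: lim (-3 + 3/(3*w + 1))/(-10*w), still 0/0.
After 2 applications of L'Hôpital's rule the quotient is (-9/(3*w + 1)^2)/(-10); substituting w = 0 gives 9/10.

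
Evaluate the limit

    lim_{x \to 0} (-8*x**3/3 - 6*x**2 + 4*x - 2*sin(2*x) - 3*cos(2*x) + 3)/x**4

Substitution gives 0/0; apply L'Hôpital's rule 4 times.
After differentiating numerator and denominator 4 times the quotient is (-32*sin(2*x) - 48*cos(2*x))/(24); at x = 0 this is -2.

-2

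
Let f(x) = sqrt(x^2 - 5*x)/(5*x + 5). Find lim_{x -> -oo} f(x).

For large |x|, √(x^2 - 5*x) ≈ √1·|x| and the denominator ≈ 5x.
Since x → −∞, |x| = −x, giving −√1/(5) = -1/5.

-1/5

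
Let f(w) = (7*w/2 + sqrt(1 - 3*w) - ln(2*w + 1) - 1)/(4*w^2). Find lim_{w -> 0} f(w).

7/32

Substitution gives 0/0; apply L'Hôpital's rule 2 times.
After differentiating numerator and denominator 2 times the quotient is (4/(2*w + 1)^2 - 9/(4*(1 - 3*w)^(3/2)))/(8); at w = 0 this is 7/32.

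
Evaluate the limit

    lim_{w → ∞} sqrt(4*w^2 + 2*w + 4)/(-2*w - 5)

For large |w|, √(4*w^2 + 2*w + 4) ≈ √4·|w| and the denominator ≈ -2w.
Since w → +∞, |w| = w, giving √4/(-2) = -1.

-1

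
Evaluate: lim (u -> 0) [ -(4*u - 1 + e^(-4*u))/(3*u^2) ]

-8/3

Direct substitution gives 0/0.
Apply L'Hôpital: lim (4 - 4*e^(-4*u))/(-6*u), still 0/0.
After 2 applications of L'Hôpital's rule the quotient is (16*e^(-4*u))/(-6); substituting u = 0 gives -8/3.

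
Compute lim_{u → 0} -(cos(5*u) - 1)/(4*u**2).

Direct substitution gives 0/0.
Apply L'Hôpital: lim (-5*sin(5*u))/(-8*u), still 0/0.
After 2 applications of L'Hôpital's rule the quotient is (-25*cos(5*u))/(-8); substituting u = 0 gives 25/8.

25/8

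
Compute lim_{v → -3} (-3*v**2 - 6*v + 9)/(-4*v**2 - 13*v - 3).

Since v = -3 makes numerator and denominator zero, (v + 3) divides both.
Cancelling it gives (3 - 3*v)/(-4*v - 1); now plug in v = -3 to get 12/11.

12/11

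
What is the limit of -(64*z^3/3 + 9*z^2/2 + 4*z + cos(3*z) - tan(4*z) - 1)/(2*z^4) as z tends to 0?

Substitution gives 0/0 (the numerator vanishes to order 4).
Expand each term to order z^4: the coefficient of z^4 in cos(3z) is 27/8 and in −tan(4z) is 0.
Lower-order terms cancel with the polynomial part, so the numerator is (27/8)·z^4 + o(z^4), and the limit is (27/8)/(-2) = -27/16.

-27/16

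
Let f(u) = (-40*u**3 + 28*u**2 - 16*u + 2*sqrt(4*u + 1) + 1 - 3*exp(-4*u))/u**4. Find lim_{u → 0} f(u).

Substitution gives 0/0 (the numerator vanishes to order 4).
Expand each term to order u^4: the coefficient of u^4 in 2·√(1 + 4u) is -20 and in -3·e^(-4u) is -32.
Lower-order terms cancel with the polynomial part, so the numerator is (-52)·u^4 + o(u^4), and the limit is (-52)/(1) = -52.

-52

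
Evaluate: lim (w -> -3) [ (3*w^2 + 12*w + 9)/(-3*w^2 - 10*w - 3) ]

-3/4

Since w = -3 makes numerator and denominator zero, (w + 3) divides both.
Cancelling it gives (3*w + 3)/(-3*w - 1); now plug in w = -3 to get -3/4.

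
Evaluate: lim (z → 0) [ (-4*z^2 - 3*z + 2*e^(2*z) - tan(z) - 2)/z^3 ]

Substitution gives 0/0; apply L'Hôpital's rule 3 times.
After differentiating numerator and denominator 3 times the quotient is (16*e^(2*z) - 6*tan(z)^4 - 8*tan(z)^2 - 2)/(6); at z = 0 this is 7/3.

7/3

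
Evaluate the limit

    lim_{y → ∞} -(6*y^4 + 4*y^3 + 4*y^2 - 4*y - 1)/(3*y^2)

The numerator has higher degree (4 > 2); the quotient behaves like (6/(-3))·y^2 for large |y|.
As y → +∞ this diverges to -∞.

-∞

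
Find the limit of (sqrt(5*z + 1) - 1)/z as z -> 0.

5/2

Substitution gives 0/0. Multiply numerator and denominator by the conjugate √(1 + 5z) + √1.
The numerator becomes (1 + 5z) − 1 = 5z, so the expression simplifies to 5/(√(1 + 5z) + √1).
Letting z → 0 gives 5/(2√1) = 5/2.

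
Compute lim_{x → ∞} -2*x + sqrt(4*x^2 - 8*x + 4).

An ∞ − ∞ form. Rationalising with the conjugate, the difference becomes (-8x + 4) / (√(4*x^2 - 8*x + 4) + 2x).
For large x the denominator behaves like 2·2x, so the quotient tends to -8/4 = -2.

-2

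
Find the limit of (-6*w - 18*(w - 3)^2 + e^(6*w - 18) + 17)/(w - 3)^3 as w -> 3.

Direct substitution gives 0/0.
Apply L'Hôpital: lim (-36*w + 6*e^(6*w - 18) + 102)/(3*(w - 3)^2), still 0/0.
Apply L'Hôpital: lim (36*e^(6*w - 18) - 36)/(6*w - 18), still 0/0.
After 3 applications of L'Hôpital's rule the quotient is (216*e^(6*w - 18))/(6); substituting w = 3 gives 36.

36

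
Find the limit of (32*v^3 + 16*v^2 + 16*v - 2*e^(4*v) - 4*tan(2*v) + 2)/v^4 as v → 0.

Substitution gives 0/0; apply L'Hôpital's rule 4 times.
After differentiating numerator and denominator 4 times the quotient is (-512*e^(4*v) - 1536*tan(2*v)^5 - 2560*tan(2*v)^3 - 1024*tan(2*v))/(24); at v = 0 this is -64/3.

-64/3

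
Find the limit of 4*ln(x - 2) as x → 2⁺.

As x → 2⁺, x - 2 → 0⁺ and ln(x - 2) → −∞.
Multiplying by 4 gives -∞.

-∞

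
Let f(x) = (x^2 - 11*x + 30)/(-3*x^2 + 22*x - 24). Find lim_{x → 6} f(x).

At x = 6 both the top and bottom vanish — a removable singularity. Factoring out (x - 6) from each leaves (x - 5)/(4 - 3*x), which at x = 6 equals -1/14.

-1/14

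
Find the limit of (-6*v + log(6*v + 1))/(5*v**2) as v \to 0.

-18/5

Direct substitution gives 0/0.
Apply L'Hôpital: lim (-6 + 6/(6*v + 1))/(10*v), still 0/0.
After 2 applications of L'Hôpital's rule the quotient is (-36/(6*v + 1)^2)/(10); substituting v = 0 gives -18/5.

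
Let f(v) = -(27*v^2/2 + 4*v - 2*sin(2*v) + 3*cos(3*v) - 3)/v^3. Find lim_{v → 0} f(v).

-8/3

Substitution gives 0/0 (the numerator vanishes to order 3).
Expand each term to order v^3: the coefficient of v^3 in 3·cos(3v) is 0 and in -2·sin(2v) is 8/3.
Lower-order terms cancel with the polynomial part, so the numerator is (8/3)·v^3 + o(v^3), and the limit is (8/3)/(-1) = -8/3.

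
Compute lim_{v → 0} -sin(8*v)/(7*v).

Substitution gives 0/0.
Write it as (8/(-7))·sin(8v)/(8v); since sin(u)/u → 1, the limit is -8/7.

-8/7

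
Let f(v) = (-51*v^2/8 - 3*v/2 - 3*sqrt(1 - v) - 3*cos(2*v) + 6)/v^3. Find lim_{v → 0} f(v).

Substitution gives 0/0; apply L'Hôpital's rule 3 times.
After differentiating numerator and denominator 3 times the quotient is (-24*sin(2*v) + 9/(8*(1 - v)^(5/2)))/(6); at v = 0 this is 3/16.

3/16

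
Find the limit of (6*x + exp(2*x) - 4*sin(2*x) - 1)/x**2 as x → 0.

Substitution gives 0/0; apply L'Hôpital's rule 2 times.
After differentiating numerator and denominator 2 times the quotient is (4*e^(2*x) + 16*sin(2*x))/(2); at x = 0 this is 2.

2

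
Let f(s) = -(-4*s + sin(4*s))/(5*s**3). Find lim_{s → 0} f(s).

Direct substitution gives 0/0.
Apply L'Hôpital: lim (4*cos(4*s) - 4)/(-15*s^2), still 0/0.
Apply L'Hôpital: lim (-16*sin(4*s))/(-30*s), still 0/0.
After 3 applications of L'Hôpital's rule the quotient is (-64*cos(4*s))/(-30); substituting s = 0 gives 32/15.

32/15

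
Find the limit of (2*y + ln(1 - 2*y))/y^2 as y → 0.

-2

Direct substitution gives 0/0.
Apply L'Hôpital: lim (2 - 2/(1 - 2*y))/(2*y), still 0/0.
After 2 applications of L'Hôpital's rule the quotient is (-4/(1 - 2*y)^2)/(2); substituting y = 0 gives -2.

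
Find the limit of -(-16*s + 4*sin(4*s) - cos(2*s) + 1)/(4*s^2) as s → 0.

-1/2

Substitution gives 0/0; apply L'Hôpital's rule 2 times.
After differentiating numerator and denominator 2 times the quotient is (-64*sin(4*s) + 4*cos(2*s))/(-8); at s = 0 this is -1/2.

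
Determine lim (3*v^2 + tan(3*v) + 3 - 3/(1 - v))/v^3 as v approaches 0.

6

Substitution gives 0/0 (the numerator vanishes to order 3).
Expand each term to order v^3: the coefficient of v^3 in tan(3v) is 9 and in -3·1/(1 - v) is -3.
Lower-order terms cancel with the polynomial part, so the numerator is (6)·v^3 + o(v^3), and the limit is (6)/(1) = 6.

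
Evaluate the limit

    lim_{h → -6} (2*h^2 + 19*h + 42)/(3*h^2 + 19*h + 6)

Direct substitution gives 0/0, so factor. Both numerator and denominator have (h + 6) as a factor.
After cancelling, the expression reduces to (2*h + 7)/(3*h + 1).
Substituting h = -6 gives 5/17.

5/17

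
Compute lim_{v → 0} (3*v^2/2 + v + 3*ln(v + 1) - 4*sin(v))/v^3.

5/3

Substitution gives 0/0 (the numerator vanishes to order 3).
Expand each term to order v^3: the coefficient of v^3 in 3·ln(1 + v) is 1 and in -4·sin(v) is 2/3.
Lower-order terms cancel with the polynomial part, so the numerator is (5/3)·v^3 + o(v^3), and the limit is (5/3)/(1) = 5/3.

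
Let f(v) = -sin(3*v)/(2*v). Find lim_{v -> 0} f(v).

-3/2

Substitution gives 0/0.
Write it as (3/(-2))·sin(3v)/(3v); since sin(u)/u → 1, the limit is -3/2.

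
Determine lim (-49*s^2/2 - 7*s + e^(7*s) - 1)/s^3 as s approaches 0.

Direct substitution gives 0/0.
Apply L'Hôpital: lim (-49*s + 7*e^(7*s) - 7)/(3*s^2), still 0/0.
Apply L'Hôpital: lim (49*e^(7*s) - 49)/(6*s), still 0/0.
After 3 applications of L'Hôpital's rule the quotient is (343*e^(7*s))/(6); substituting s = 0 gives 343/6.

343/6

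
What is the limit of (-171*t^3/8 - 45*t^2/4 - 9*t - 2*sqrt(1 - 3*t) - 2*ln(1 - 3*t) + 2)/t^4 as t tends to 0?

2997/64

Substitution gives 0/0 (the numerator vanishes to order 4).
Expand each term to order t^4: the coefficient of t^4 in -2·√(1 - 3t) is 405/64 and in -2·ln(1 - 3t) is 81/2.
Lower-order terms cancel with the polynomial part, so the numerator is (2997/64)·t^4 + o(t^4), and the limit is (2997/64)/(1) = 2997/64.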